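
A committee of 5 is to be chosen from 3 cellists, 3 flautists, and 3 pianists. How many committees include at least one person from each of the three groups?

108

With no constraint there are C(9,5) = 126 possible selections.
Selections missing a whole group: no cellists → C(6,5) = 6; no flautists → C(6,5) = 6; no pianists → C(6,5) = 6.
Add back selections omitting two groups (i.e. drawn from a single group): C(3,5) + C(3,5) + C(3,5) = 0.
By inclusion–exclusion: 126 − 18 + 0 = 108.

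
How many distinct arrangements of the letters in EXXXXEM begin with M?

With the first slot taken by M, it remains to arrange the other 6 letters (EXXXXE).
Those 6 letters have E appearing twice and X appearing 4 times, giving (6)!/(4!·2!) = 15.

15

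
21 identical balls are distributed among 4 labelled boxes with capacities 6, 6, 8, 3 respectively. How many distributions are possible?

Ignoring the caps, the number of non-negative solutions to x_1+…+x_4 = 21 is C(24,3) = 2024.
Subtract solutions that violate a single cap (substitute x_i' = x_i − (cap_i+1)): x_1 ≥ 7 gives C(17,3) = 680; x_2 ≥ 7 gives C(17,3) = 680; x_3 ≥ 9 gives C(15,3) = 455; x_4 ≥ 4 gives C(20,3) = 1140. Together 2955.
Add back pairs where two caps are both exceeded: 120 + 56 + 286 + 56 + 286 + 165 = 969.
Subtract triples: 0 + 20 + 4 + 4 = 28.
By inclusion–exclusion the count is 2024 − 2955 + 969 − 28 = 10.

10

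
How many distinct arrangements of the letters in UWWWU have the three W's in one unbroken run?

Treat the 3 copies of W as a single block. The multiset to arrange is then {WWW, U, U}, 3 items in all.
That gives (3)!/(2!) = 3 arrangements.

3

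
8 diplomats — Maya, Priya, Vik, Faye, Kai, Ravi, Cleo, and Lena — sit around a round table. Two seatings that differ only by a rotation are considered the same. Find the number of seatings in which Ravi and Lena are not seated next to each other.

Without the restriction there are (7)! = 5040 seatings.
Seatings with Ravi beside Lena: treat them as a block with 2 internal orders, giving 2 × (6)! = 1440.
Subtracting, 5040 − 1440 = 3600.

3600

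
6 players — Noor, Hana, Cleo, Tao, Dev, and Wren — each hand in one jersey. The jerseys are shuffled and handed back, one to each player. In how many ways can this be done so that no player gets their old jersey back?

265

Let Aᵢ be the assignments in which player i gets their old jersey. We want the size of the complement of A₁∪…∪A_6.
By inclusion–exclusion this is Σ_{j=0}^{6} (−1)^j C(6,j)·(6−j)!.
Computing: 720 − 720 + 360 − 120 + 30 − 6 + 1 = 265.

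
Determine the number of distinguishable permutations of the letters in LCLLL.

Letter multiplicities in LCLLL: C×1, L×4.
The number of distinct arrangements is 5!/(4!) = 120/24 = 5.

5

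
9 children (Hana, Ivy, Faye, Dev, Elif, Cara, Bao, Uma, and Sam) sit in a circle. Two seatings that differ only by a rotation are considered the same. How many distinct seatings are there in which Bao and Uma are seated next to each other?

10080

Glue Bao and Uma into a block (2 internal orders). Seating 8 units around a circle gives (7)! arrangements.
So 2 × (7)! = 2 × 5040 = 10080.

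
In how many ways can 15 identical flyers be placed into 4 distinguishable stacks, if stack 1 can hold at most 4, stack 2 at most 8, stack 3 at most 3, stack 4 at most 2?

10

By stars and bars, unrestricted non-negative solutions to x_1+…+x_4 = 15 number C(15+3,3) = 816.
Subtract solutions that violate a single cap (substitute x_i' = x_i − (cap_i+1)): x_1 ≥ 5 gives C(13,3) = 286; x_2 ≥ 9 gives C(9,3) = 84; x_3 ≥ 4 gives C(14,3) = 364; x_4 ≥ 3 gives C(15,3) = 455. Together 1189.
Add back pairs where two caps are both exceeded: 4 + 84 + 120 + 10 + 20 + 165 = 403.
Subtract triples: 0 + 0 + 20 + 0 = 20.
By inclusion–exclusion the count is 816 − 1189 + 403 − 20 = 10.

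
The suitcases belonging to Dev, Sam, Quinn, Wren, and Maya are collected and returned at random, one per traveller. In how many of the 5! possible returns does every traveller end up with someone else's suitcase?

This is the derangement count D_5: permutations of 5 items with no fixed point.
By inclusion–exclusion this is Σ_{j=0}^{5} (−1)^j C(5,j)·(5−j)!.
Computing: 120 − 120 + 60 − 20 + 5 − 1 = 44.

44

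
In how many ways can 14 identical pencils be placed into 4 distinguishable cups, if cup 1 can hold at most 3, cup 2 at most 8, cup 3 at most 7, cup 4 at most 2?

Ignoring the caps, the number of non-negative solutions to x_1+…+x_4 = 14 is C(17,3) = 680.
Subtract solutions that violate a single cap (substitute x_i' = x_i − (cap_i+1)): x_1 ≥ 4 gives C(13,3) = 286; x_2 ≥ 9 gives C(8,3) = 56; x_3 ≥ 8 gives C(9,3) = 84; x_4 ≥ 3 gives C(14,3) = 364. Together 790.
Add back pairs where two caps are both exceeded: 4 + 10 + 120 + 0 + 10 + 20 = 164.
By inclusion–exclusion the count is 680 − 790 + 164 = 54.

54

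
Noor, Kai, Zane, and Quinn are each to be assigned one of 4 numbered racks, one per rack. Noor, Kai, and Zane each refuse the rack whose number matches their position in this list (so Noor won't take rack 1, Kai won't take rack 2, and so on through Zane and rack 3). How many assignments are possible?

11

Let Aᵢ (for i ∈ {1, 2, 3}) be the placements that put person i in their forbidden rack. Any j of these fix j positions, leaving (4−j)! ways to fill the rest, and there are C(3,j) ways to pick which j.
By inclusion–exclusion, the number of valid placements is Σ_{j=0}^{3} (−1)^j C(3,j)·(4−j)!.
Computing: 24 − 18 + 6 − 1 = 11.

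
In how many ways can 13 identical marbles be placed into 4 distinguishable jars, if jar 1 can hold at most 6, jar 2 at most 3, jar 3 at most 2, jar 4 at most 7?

Ignoring the caps, the number of non-negative solutions to x_1+…+x_4 = 13 is C(16,3) = 560.
Subtract solutions that violate a single cap (substitute x_i' = x_i − (cap_i+1)): x_1 ≥ 7 gives C(9,3) = 84; x_2 ≥ 4 gives C(12,3) = 220; x_3 ≥ 3 gives C(13,3) = 286; x_4 ≥ 8 gives C(8,3) = 56. Together 646.
Add back pairs where two caps are both exceeded: 10 + 20 + 0 + 84 + 4 + 10 = 128.
By inclusion–exclusion the count is 560 − 646 + 128 = 42.

42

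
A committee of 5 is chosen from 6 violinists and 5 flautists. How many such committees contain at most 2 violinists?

Split by how many violinists are chosen (0 through 2).
Sum: C(6,0)·C(5,5) + C(6,1)·C(5,4) + C(6,2)·C(5,3) = 1 + 30 + 150 = 181.

181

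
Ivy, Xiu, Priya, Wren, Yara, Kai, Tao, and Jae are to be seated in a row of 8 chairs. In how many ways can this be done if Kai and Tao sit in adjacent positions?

Place the 6 others and the Kai-Tao pair as 7 objects in a line; the pair has 2 internal arrangements.
That gives 2 × 7! = 2 × 5040 = 10080.

10080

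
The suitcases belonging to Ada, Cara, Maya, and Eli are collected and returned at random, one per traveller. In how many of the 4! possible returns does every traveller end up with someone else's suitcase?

Let Aᵢ be the assignments in which traveller i gets their own suitcase. We want the size of the complement of A₁∪…∪A_4.
By inclusion–exclusion this is Σ_{j=0}^{4} (−1)^j C(4,j)·(4−j)!.
Computing: 24 − 24 + 12 − 4 + 1 = 9.

9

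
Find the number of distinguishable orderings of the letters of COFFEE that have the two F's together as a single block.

Treat the 2 copies of F as a single block. The multiset to arrange is then {FF, C, E, E, O}, 5 items in all.
That gives (5)!/(2!) = 60 arrangements.

60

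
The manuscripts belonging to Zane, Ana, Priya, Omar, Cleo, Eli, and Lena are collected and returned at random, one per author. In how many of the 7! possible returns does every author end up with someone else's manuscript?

Count assignments avoiding every fixed point. For any j of the 7 authors fixed to their own manuscript, the other 7−j can be arranged in (7−j)! ways.
By inclusion–exclusion this is Σ_{j=0}^{7} (−1)^j C(7,j)·(7−j)!.
Computing: 5040 − 5040 + 2520 − 840 + 210 − 42 + 7 − 1 = 1854.

1854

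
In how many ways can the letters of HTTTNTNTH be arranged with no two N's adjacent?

588

There are 9!/(5!·2!·2!) = 756 arrangements of HTTTNTNTH in total.
If the two N's are adjacent, glue them into one block, leaving 8 items to arrange: (8)!/(5!·2!) = 168 ways.
Hence 756 − 168 = 588.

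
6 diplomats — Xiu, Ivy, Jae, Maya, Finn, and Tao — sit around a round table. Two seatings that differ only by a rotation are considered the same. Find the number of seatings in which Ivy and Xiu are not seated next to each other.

72

All circular seatings of 6 people number (5)! = 120.
Those with Ivy next to Xiu: fuse the pair into one unit and seat 5 units around a circle — 2·(4)! = 48.
Subtracting, 120 − 48 = 72.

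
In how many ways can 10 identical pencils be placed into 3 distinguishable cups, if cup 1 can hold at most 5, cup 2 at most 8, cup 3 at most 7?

Without the upper bounds there are C(12,2) = 66 ways to split 10 among 3 cups.
Subtract solutions that violate a single cap (substitute x_i' = x_i − (cap_i+1)): x_1 ≥ 6 gives C(6,2) = 15; x_2 ≥ 9 gives C(3,2) = 3; x_3 ≥ 8 gives C(4,2) = 6. Together 24.
No two caps can be exceeded simultaneously, so the pair terms are all 0.
By inclusion–exclusion the count is 66 − 24 + 0 = 42.

42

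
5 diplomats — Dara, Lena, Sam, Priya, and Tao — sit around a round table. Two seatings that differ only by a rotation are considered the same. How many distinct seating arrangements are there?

Fix one person's seat to break rotational symmetry; the remaining 4 people can be arranged in (4)! = 24 ways.

24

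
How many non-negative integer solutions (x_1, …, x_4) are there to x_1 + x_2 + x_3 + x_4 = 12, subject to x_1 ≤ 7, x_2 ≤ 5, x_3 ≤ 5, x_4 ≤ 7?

Without the upper bounds there are C(15,3) = 455 ways to split 12 among 4 variables.
Subtract solutions that violate a single cap (substitute x_i' = x_i − (cap_i+1)): x_1 ≥ 8 gives C(7,3) = 35; x_2 ≥ 6 gives C(9,3) = 84; x_3 ≥ 6 gives C(9,3) = 84; x_4 ≥ 8 gives C(7,3) = 35. Together 238.
Add back pairs where two caps are both exceeded: 0 + 0 + 0 + 1 + 0 + 0 = 1.
By inclusion–exclusion the count is 455 − 238 + 1 = 218.

218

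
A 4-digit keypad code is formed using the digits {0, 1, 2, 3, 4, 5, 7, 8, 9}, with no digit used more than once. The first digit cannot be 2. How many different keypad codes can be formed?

The first digit has 9−1 = 8 choices (anything except 2).
The remaining 3 digits are filled from the other 8 symbols without repetition: 8 × 7 × 6 = 336.
Total: 8 × 336 = 2688.

2688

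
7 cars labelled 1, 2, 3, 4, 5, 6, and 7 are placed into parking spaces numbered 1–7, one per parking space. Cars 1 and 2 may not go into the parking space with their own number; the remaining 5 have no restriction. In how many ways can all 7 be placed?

3720

Let Aᵢ (for i ∈ {1, 2}) be the placements that put car i in its forbidden parking space. Any j of these fix j positions, leaving (7−j)! ways to fill the rest, and there are C(2,j) ways to pick which j.
By inclusion–exclusion, the number of valid placements is Σ_{j=0}^{2} (−1)^j C(2,j)·(7−j)!.
Computing: 5040 − 1440 + 120 = 3720.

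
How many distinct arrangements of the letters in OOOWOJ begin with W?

With the first slot taken by W, it remains to arrange the other 5 letters (OOOOJ).
Those 5 letters have O appearing 4 times, giving (5)!/(4!) = 5.

5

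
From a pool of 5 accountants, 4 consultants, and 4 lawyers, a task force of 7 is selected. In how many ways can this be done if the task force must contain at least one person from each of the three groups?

1636

With no constraint there are C(13,7) = 1716 possible selections.
Subtract selections that omit an entire group: no accountants → C(8,7) = 8; no consultants → C(9,7) = 36; no lawyers → C(9,7) = 36.
Add back selections omitting two groups (i.e. drawn from a single group): C(5,7) + C(4,7) + C(4,7) = 0.
By inclusion–exclusion: 1716 − 80 + 0 = 1636.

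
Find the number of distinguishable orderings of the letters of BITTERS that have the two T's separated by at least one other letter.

Total arrangements of BITTERS: 7!/(2!) = 2520.
If the two T's are adjacent, glue them into one block, leaving 6 items to arrange: (6)! = 720 ways.
Hence 2520 − 720 = 1800.

1800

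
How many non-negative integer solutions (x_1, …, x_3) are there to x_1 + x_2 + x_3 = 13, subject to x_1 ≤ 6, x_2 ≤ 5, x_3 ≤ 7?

21

By stars and bars, unrestricted non-negative solutions to x_1+…+x_3 = 13 number C(13+2,2) = 105.
Subtract solutions that violate a single cap (substitute x_i' = x_i − (cap_i+1)): x_1 ≥ 7 gives C(8,2) = 28; x_2 ≥ 6 gives C(9,2) = 36; x_3 ≥ 8 gives C(7,2) = 21. Together 85.
Add back pairs where two caps are both exceeded: 1 + 0 + 0 = 1.
By inclusion–exclusion the count is 105 − 85 + 1 = 21.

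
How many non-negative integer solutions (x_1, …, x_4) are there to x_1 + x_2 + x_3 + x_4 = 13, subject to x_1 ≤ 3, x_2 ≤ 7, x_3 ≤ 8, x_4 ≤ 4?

Without the upper bounds there are C(16,3) = 560 ways to split 13 among 4 variables.
Subtract solutions that violate a single cap (substitute x_i' = x_i − (cap_i+1)): x_1 ≥ 4 gives C(12,3) = 220; x_2 ≥ 8 gives C(8,3) = 56; x_3 ≥ 9 gives C(7,3) = 35; x_4 ≥ 5 gives C(11,3) = 165. Together 476.
Add back pairs where two caps are both exceeded: 4 + 1 + 35 + 0 + 1 + 0 = 41.
By inclusion–exclusion the count is 560 − 476 + 41 = 125.

125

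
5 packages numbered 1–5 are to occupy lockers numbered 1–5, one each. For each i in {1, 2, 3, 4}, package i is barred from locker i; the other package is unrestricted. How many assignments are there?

Let Aᵢ (for 1 ≤ i ≤ 4) be the placements that put package i in its forbidden locker. Any j of these fix j positions, leaving (5−j)! ways to fill the rest, and there are C(4,j) ways to pick which j.
By inclusion–exclusion, the number of valid placements is Σ_{j=0}^{4} (−1)^j C(4,j)·(5−j)!.
Computing: 120 − 96 + 36 − 8 + 1 = 53.

53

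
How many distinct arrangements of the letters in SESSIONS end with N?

Fix N in the last position and arrange the remaining 7 letters.
Those 7 letters have S appearing 4 times, giving (7)!/(4!) = 210.

210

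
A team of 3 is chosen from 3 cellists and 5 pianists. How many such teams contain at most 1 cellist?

Split by how many cellists are chosen (0 through 1).
Sum: C(3,0)·C(5,3) + C(3,1)·C(5,2) = 10 + 30 = 40.

40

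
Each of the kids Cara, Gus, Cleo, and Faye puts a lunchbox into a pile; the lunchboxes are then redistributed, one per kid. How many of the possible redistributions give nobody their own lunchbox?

Count assignments avoiding every fixed point. For any j of the 4 kids fixed to their own lunchbox, the other 4−j can be arranged in (4−j)! ways.
By inclusion–exclusion this is Σ_{j=0}^{4} (−1)^j C(4,j)·(4−j)!.
Computing: 24 − 24 + 12 − 4 + 1 = 9.

9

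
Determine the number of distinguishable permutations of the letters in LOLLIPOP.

LOLLIPOP has 8 letters with L appearing 3 times, O appearing twice, and P appearing twice.
Dividing 8! = 40320 by 3!·2!·2! = 24 for the repeated letters gives 1680.

1680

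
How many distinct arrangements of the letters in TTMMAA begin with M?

With the first slot taken by M, it remains to arrange the other 5 letters (TTMAA).
Those 5 letters have A appearing twice and T appearing twice, giving (5)!/(2!·2!) = 30.

30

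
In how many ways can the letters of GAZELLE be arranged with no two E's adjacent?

900

There are 7!/(2!·2!) = 1260 arrangements of GAZELLE in total.
Arrangements with the E's together: treat EE as one letter, giving (6)!/(2!) = 360.
Subtracting, 1260 − 360 = 900 arrangements keep the E's apart.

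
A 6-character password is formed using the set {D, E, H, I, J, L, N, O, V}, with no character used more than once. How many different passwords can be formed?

60480

This is a permutation of 6 out of 9: P(9,6) = 9!/3!.
9 × 8 × 7 × 6 × 5 × 4 = 60480.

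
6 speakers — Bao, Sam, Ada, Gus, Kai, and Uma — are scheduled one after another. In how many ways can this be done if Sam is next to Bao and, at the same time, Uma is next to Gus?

Treat {Sam,Bao} as one block (2 orders) and {Uma,Gus} as another (2 orders).
That leaves 4 units to arrange: 2 × 2 × 4! = 4 × 24 = 96.

96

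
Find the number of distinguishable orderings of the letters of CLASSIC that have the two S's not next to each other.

900

Total arrangements of CLASSIC: 7!/(2!·2!) = 1260.
Arrangements with the S's together: treat SS as one letter, giving (6)!/(2!) = 360.
Subtracting, 1260 − 360 = 900 arrangements keep the S's apart.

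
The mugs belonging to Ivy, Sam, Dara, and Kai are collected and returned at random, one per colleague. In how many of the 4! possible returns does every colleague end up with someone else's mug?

9

This is the derangement count D_4: permutations of 4 items with no fixed point.
By inclusion–exclusion this is Σ_{j=0}^{4} (−1)^j C(4,j)·(4−j)!.
Computing: 24 − 24 + 12 − 4 + 1 = 9.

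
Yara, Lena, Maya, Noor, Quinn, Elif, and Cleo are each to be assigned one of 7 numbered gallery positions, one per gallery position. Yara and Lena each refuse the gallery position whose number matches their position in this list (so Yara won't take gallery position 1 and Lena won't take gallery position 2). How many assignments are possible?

Let Aᵢ (for i ∈ {1, 2}) be the placements that put person i in their forbidden gallery position. Any j of these fix j positions, leaving (7−j)! ways to fill the rest, and there are C(2,j) ways to pick which j.
By inclusion–exclusion, the number of valid placements is Σ_{j=0}^{2} (−1)^j C(2,j)·(7−j)!.
Computing: 5040 − 1440 + 120 = 3720.

3720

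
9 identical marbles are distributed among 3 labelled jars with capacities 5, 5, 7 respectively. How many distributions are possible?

32

Ignoring the caps, the number of non-negative solutions to x_1+…+x_3 = 9 is C(11,2) = 55.
Subtract solutions that violate a single cap (substitute x_i' = x_i − (cap_i+1)): x_1 ≥ 6 gives C(5,2) = 10; x_2 ≥ 6 gives C(5,2) = 10; x_3 ≥ 8 gives C(3,2) = 3. Together 23.
No two caps can be exceeded simultaneously, so the pair terms are all 0.
By inclusion–exclusion the count is 55 − 23 + 0 = 32.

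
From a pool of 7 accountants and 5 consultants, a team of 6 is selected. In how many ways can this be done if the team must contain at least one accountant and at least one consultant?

Unrestricted: C(12,6) = 924 ways to pick any 6 of the 12.
Selections missing a whole group: no accountants → C(5,6) = 0; no consultants → C(7,6) = 7.
Both groups omitted at once is impossible, so 924 − 7 = 917.

917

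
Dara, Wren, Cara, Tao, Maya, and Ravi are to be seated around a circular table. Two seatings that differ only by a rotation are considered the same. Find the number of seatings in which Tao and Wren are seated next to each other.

48

Treat {Tao, Wren} as one unit (2 internal orders) and seat the resulting 5 units around the table: (4)! circular arrangements.
So 2 × (4)! = 2 × 24 = 48.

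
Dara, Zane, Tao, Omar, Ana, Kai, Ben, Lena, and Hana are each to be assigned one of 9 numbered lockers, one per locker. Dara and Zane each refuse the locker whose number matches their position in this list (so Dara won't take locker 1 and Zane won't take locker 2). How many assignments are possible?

Let Aᵢ (for i ∈ {1, 2}) be the placements that put person i in their forbidden locker. Any j of these fix j positions, leaving (9−j)! ways to fill the rest, and there are C(2,j) ways to pick which j.
By inclusion–exclusion, the number of valid placements is Σ_{j=0}^{2} (−1)^j C(2,j)·(9−j)!.
Computing: 362880 − 80640 + 5040 = 287280.

287280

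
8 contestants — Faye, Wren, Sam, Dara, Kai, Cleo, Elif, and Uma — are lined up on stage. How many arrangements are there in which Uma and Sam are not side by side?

30240

Of the 8! = 40320 arrangements, those with Uma and Sam adjacent number 2 × 7! = 10080 (treat the pair as a block with 2 internal orders).
Complementary counting: 40320 − 10080 = 30240.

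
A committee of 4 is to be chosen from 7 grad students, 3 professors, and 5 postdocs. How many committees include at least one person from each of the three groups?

Unrestricted: C(15,4) = 1365 ways to pick any 4 of the 15.
Subtract selections that omit an entire group: no grad students → C(8,4) = 70; no professors → C(12,4) = 495; no postdocs → C(10,4) = 210.
Add back selections omitting two groups (i.e. drawn from a single group): C(7,4) + C(3,4) + C(5,4) = 40.
By inclusion–exclusion: 1365 − 775 + 40 = 630.

630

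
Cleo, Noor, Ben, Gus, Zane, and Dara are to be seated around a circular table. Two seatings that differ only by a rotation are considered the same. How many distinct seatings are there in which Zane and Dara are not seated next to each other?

All circular seatings of 6 people number (5)! = 120.
Seatings with Zane beside Dara: treat them as a block with 2 internal orders, giving 2 × (4)! = 48.
Subtracting, 120 − 48 = 72.

72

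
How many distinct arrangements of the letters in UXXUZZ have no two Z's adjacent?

60

Total arrangements of UXXUZZ: 6!/(2!·2!·2!) = 90.
If the two Z's are adjacent, glue them into one block, leaving 5 items to arrange: (5)!/(2!·2!) = 30 ways.
Subtracting, 90 − 30 = 60 arrangements keep the Z's apart.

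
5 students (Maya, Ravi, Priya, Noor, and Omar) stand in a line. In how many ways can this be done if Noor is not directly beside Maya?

There are 5! = 120 arrangements in all. If Noor and Maya are adjacent, merging them into one block gives 2·(4)! = 48 arrangements.
Complementary counting: 120 − 48 = 72.

72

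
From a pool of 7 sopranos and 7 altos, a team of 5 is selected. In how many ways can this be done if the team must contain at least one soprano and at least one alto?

With no constraint there are C(14,5) = 2002 possible selections.
Subtract selections that omit an entire group: no sopranos → C(7,5) = 21; no altos → C(7,5) = 21.
Both groups omitted at once is impossible, so 2002 − 42 = 1960.

1960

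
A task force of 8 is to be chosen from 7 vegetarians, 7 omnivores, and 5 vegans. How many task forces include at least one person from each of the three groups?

Total 8-person selections from all 19: C(19,8) = 75582.
Selections missing a whole group: no vegetarians → C(12,8) = 495; no omnivores → C(12,8) = 495; no vegans → C(14,8) = 3003.
Add back selections omitting two groups (i.e. drawn from a single group): C(7,8) + C(7,8) + C(5,8) = 0.
By inclusion–exclusion: 75582 − 3993 + 0 = 71589.

71589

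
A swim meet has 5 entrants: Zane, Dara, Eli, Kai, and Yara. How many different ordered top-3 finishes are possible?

60

This is an ordered selection of 3 from 5: P(5,3).
That gives 5 × 4 × 3 = 60.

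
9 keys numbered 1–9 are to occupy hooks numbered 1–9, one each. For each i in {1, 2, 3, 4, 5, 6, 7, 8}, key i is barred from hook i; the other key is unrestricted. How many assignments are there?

Let Aᵢ (for 1 ≤ i ≤ 8) be the placements that put key i in its forbidden hook. Any j of these fix j positions, leaving (9−j)! ways to fill the rest, and there are C(8,j) ways to pick which j.
By inclusion–exclusion, the number of valid placements is Σ_{j=0}^{8} (−1)^j C(8,j)·(9−j)!.
Computing: 362880 − 322560 + 141120 − 40320 + 8400 − 1344 + 168 − 16 + 1 = 148329.

148329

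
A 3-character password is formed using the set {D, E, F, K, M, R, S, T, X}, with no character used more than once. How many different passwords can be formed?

504

Choose and order 3 of the 9 symbols: the first character has 9 options, the next 8, then 7.
9 × 8 × 7 = 504.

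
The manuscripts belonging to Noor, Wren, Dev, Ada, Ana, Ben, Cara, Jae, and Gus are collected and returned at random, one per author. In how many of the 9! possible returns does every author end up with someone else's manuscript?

Let Aᵢ be the assignments in which author i gets their own manuscript. We want the size of the complement of A₁∪…∪A_9.
By inclusion–exclusion this is Σ_{j=0}^{9} (−1)^j C(9,j)·(9−j)!.
Computing: 362880 − 362880 + 181440 − 60480 + 15120 − 3024 + 504 − 72 + 9 − 1 = 133496.

133496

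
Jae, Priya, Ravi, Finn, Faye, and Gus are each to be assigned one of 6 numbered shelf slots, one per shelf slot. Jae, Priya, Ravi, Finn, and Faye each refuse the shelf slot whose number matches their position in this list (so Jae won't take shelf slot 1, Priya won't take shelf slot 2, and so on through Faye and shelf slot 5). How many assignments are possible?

309

Let Aᵢ (for 1 ≤ i ≤ 5) be the placements that put person i in their forbidden shelf slot. Any j of these fix j positions, leaving (6−j)! ways to fill the rest, and there are C(5,j) ways to pick which j.
By inclusion–exclusion, the number of valid placements is Σ_{j=0}^{5} (−1)^j C(5,j)·(6−j)!.
Computing: 720 − 600 + 240 − 60 + 10 − 1 = 309.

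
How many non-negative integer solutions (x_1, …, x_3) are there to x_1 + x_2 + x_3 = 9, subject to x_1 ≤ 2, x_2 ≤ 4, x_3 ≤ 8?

14

Ignoring the caps, the number of non-negative solutions to x_1+…+x_3 = 9 is C(11,2) = 55.
Subtract solutions that violate a single cap (substitute x_i' = x_i − (cap_i+1)): x_1 ≥ 3 gives C(8,2) = 28; x_2 ≥ 5 gives C(6,2) = 15; x_3 ≥ 9 gives C(2,2) = 1. Together 44.
Add back pairs where two caps are both exceeded: 3 + 0 + 0 = 3.
By inclusion–exclusion the count is 55 − 44 + 3 = 14.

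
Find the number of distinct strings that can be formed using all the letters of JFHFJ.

30

Letter multiplicities in JFHFJ: F×2, H×1, J×2.
So there are 5! / (2!·2!) = 30 distinguishable arrangements.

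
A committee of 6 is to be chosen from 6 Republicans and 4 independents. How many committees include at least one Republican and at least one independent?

209

Unrestricted: C(10,6) = 210 ways to pick any 6 of the 10.
Selections missing a whole group: no Republicans → C(4,6) = 0; no independents → C(6,6) = 1.
Both groups omitted at once is impossible, so 210 − 1 = 209.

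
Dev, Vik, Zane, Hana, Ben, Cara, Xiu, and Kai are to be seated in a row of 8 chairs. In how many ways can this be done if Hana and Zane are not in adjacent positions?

30240

Of the 8! = 40320 arrangements, those with Hana and Zane adjacent number 2 × 7! = 10080 (treat the pair as a block with 2 internal orders).
So 40320 − 10080 = 30240 arrangements keep them apart.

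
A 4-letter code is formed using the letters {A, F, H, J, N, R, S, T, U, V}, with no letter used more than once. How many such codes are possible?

With no repetition, fill the 4 letters in order: 10 choices, then 9, down to 7.
10 × 9 × 8 × 7 = 5040.

5040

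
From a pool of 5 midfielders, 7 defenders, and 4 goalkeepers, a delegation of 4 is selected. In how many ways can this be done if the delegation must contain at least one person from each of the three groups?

910

With no constraint there are C(16,4) = 1820 possible selections.
Subtract selections that omit an entire group: no midfielders → C(11,4) = 330; no defenders → C(9,4) = 126; no goalkeepers → C(12,4) = 495.
Add back selections omitting two groups (i.e. drawn from a single group): C(5,4) + C(7,4) + C(4,4) = 41.
By inclusion–exclusion: 1820 − 951 + 41 = 910.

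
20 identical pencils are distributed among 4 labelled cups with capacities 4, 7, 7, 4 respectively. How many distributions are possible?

Ignoring the caps, the number of non-negative solutions to x_1+…+x_4 = 20 is C(23,3) = 1771.
Subtract solutions that violate a single cap (substitute x_i' = x_i − (cap_i+1)): x_1 ≥ 5 gives C(18,3) = 816; x_2 ≥ 8 gives C(15,3) = 455; x_3 ≥ 8 gives C(15,3) = 455; x_4 ≥ 5 gives C(18,3) = 816. Together 2542.
Add back pairs where two caps are both exceeded: 120 + 120 + 286 + 35 + 120 + 120 = 801.
Subtract triples: 0 + 10 + 10 + 0 = 20.
By inclusion–exclusion the count is 1771 − 2542 + 801 − 20 = 10.

10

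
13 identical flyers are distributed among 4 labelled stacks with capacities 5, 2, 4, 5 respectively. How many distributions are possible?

19

Without the upper bounds there are C(16,3) = 560 ways to split 13 among 4 stacks.
Subtract solutions that violate a single cap (substitute x_i' = x_i − (cap_i+1)): x_1 ≥ 6 gives C(10,3) = 120; x_2 ≥ 3 gives C(13,3) = 286; x_3 ≥ 5 gives C(11,3) = 165; x_4 ≥ 6 gives C(10,3) = 120. Together 691.
Add back pairs where two caps are both exceeded: 35 + 10 + 4 + 56 + 35 + 10 = 150.
By inclusion–exclusion the count is 560 − 691 + 150 = 19.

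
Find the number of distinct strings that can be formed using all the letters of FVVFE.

FVVFE has 5 letters with F appearing twice and V appearing twice.
Dividing 5! = 120 by 2!·2! = 4 for the repeated letters gives 30.

30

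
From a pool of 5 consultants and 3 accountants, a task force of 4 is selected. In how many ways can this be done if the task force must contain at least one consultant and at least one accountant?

65

Unrestricted: C(8,4) = 70 ways to pick any 4 of the 8.
Subtract selections that omit an entire group: no consultants → C(3,4) = 0; no accountants → C(5,4) = 5.
Both groups omitted at once is impossible, so 70 − 5 = 65.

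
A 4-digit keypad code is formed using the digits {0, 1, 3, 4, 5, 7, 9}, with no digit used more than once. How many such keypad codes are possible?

Choose and order 4 of the 7 symbols: the first digit has 7 options, the next 6, then 5, 4.
That product is 7 × 6 × 5 × 4 = 840.

840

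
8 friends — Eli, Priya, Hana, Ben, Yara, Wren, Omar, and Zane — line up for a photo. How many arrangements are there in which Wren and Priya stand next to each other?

Place the 6 others and the Wren-Priya pair as 7 objects in a line; the pair has 2 internal arrangements.
So the count is 2·(7)! = 10080.

10080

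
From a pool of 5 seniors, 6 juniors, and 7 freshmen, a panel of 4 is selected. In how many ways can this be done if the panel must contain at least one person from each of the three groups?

With no constraint there are C(18,4) = 3060 possible selections.
Subtract selections that omit an entire group: no seniors → C(13,4) = 715; no juniors → C(12,4) = 495; no freshmen → C(11,4) = 330.
Add back selections omitting two groups (i.e. drawn from a single group): C(5,4) + C(6,4) + C(7,4) = 55.
By inclusion–exclusion: 3060 − 1540 + 55 = 1575.

1575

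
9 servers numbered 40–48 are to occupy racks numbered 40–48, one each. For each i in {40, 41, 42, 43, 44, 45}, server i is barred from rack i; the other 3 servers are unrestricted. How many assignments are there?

183822

Let Aᵢ (for 40 ≤ i ≤ 45) be the placements that put server i in its forbidden rack. Any j of these fix j positions, leaving (9−j)! ways to fill the rest, and there are C(6,j) ways to pick which j.
By inclusion–exclusion, the number of valid placements is Σ_{j=0}^{6} (−1)^j C(6,j)·(9−j)!.
Computing: 362880 − 241920 + 75600 − 14400 + 1800 − 144 + 6 = 183822.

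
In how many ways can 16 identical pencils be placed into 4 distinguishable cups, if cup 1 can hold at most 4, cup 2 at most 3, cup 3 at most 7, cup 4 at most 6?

34

Ignoring the caps, the number of non-negative solutions to x_1+…+x_4 = 16 is C(19,3) = 969.
Subtract solutions that violate a single cap (substitute x_i' = x_i − (cap_i+1)): x_1 ≥ 5 gives C(14,3) = 364; x_2 ≥ 4 gives C(15,3) = 455; x_3 ≥ 8 gives C(11,3) = 165; x_4 ≥ 7 gives C(12,3) = 220. Together 1204.
Add back pairs where two caps are both exceeded: 120 + 20 + 35 + 35 + 56 + 4 = 270.
Subtract triples: 0 + 1 + 0 + 0 = 1.
By inclusion–exclusion the count is 969 − 1204 + 270 − 1 = 34.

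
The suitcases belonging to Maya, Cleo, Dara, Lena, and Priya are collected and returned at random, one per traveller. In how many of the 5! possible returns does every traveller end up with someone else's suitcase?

44

Let Aᵢ be the assignments in which traveller i gets their own suitcase. We want the size of the complement of A₁∪…∪A_5.
By inclusion–exclusion this is Σ_{j=0}^{5} (−1)^j C(5,j)·(5−j)!.
Computing: 120 − 120 + 60 − 20 + 5 − 1 = 44.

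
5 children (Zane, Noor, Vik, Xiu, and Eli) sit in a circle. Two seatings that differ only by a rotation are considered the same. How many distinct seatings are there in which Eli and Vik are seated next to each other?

Treat {Eli, Vik} as one unit (2 internal orders) and seat the resulting 4 units around the table: (3)! circular arrangements.
So 2 × (3)! = 2 × 6 = 12.

12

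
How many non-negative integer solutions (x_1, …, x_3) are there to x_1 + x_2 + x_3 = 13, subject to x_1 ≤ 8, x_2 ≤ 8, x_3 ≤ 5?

Ignoring the caps, the number of non-negative solutions to x_1+…+x_3 = 13 is C(15,2) = 105.
Subtract solutions that violate a single cap (substitute x_i' = x_i − (cap_i+1)): x_1 ≥ 9 gives C(6,2) = 15; x_2 ≥ 9 gives C(6,2) = 15; x_3 ≥ 6 gives C(9,2) = 36. Together 66.
No two caps can be exceeded simultaneously, so the pair terms are all 0.
By inclusion–exclusion the count is 105 − 66 + 0 = 39.

39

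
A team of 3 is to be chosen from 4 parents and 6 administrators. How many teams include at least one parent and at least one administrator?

Unrestricted: C(10,3) = 120 ways to pick any 3 of the 10.
Subtract selections that omit an entire group: no parents → C(6,3) = 20; no administrators → C(4,3) = 4.
Both groups omitted at once is impossible, so 120 − 24 = 96.

96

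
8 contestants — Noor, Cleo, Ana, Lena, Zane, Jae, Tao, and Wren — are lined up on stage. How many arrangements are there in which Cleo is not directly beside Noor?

There are 8! = 40320 arrangements in all. If Cleo and Noor are adjacent, merging them into one block gives 2·(7)! = 10080 arrangements.
Complementary counting: 40320 − 10080 = 30240.

30240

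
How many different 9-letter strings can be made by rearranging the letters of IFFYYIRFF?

3780

IFFYYIRFF has 9 letters with F appearing 4 times, I appearing twice, and Y appearing twice.
The number of distinct arrangements is 9!/(4!·2!·2!) = 362880/96 = 3780.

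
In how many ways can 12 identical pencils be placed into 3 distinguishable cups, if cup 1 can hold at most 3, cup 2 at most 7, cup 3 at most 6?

Ignoring the caps, the number of non-negative solutions to x_1+…+x_3 = 12 is C(14,2) = 91.
Subtract solutions that violate a single cap (substitute x_i' = x_i − (cap_i+1)): x_1 ≥ 4 gives C(10,2) = 45; x_2 ≥ 8 gives C(6,2) = 15; x_3 ≥ 7 gives C(7,2) = 21. Together 81.
Add back pairs where two caps are both exceeded: 1 + 3 + 0 = 4.
By inclusion–exclusion the count is 91 − 81 + 4 = 14.

14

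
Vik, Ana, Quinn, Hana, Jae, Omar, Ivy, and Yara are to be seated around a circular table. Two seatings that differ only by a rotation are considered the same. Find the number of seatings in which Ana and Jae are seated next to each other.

Glue Ana and Jae into a block (2 internal orders). Seating 7 units around a circle gives (6)! arrangements.
So 2 × (6)! = 2 × 720 = 1440.

1440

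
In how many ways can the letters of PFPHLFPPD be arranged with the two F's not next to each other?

5880

There are 9!/(4!·2!) = 7560 arrangements of PFPHLFPPD in total.
Arrangements with the F's together: treat FF as one letter, giving (8)!/(4!) = 1680.
Hence 7560 − 1680 = 5880.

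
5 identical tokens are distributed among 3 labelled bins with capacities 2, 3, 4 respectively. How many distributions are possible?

11

Ignoring the caps, the number of non-negative solutions to x_1+…+x_3 = 5 is C(7,2) = 21.
Subtract solutions that violate a single cap (substitute x_i' = x_i − (cap_i+1)): x_1 ≥ 3 gives C(4,2) = 6; x_2 ≥ 4 gives C(3,2) = 3; x_3 ≥ 5 gives C(2,2) = 1. Together 10.
No two caps can be exceeded simultaneously, so the pair terms are all 0.
By inclusion–exclusion the count is 21 − 10 + 0 = 11.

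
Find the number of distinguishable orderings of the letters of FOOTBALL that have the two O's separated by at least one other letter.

Total arrangements of FOOTBALL: 8!/(2!·2!) = 10080.
If the two O's are adjacent, glue them into one block, leaving 7 items to arrange: (7)!/(2!) = 2520 ways.
Hence 10080 − 2520 = 7560.

7560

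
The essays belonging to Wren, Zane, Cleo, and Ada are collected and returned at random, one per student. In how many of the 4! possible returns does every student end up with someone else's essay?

Let Aᵢ be the assignments in which student i gets their own essay. We want the size of the complement of A₁∪…∪A_4.
By inclusion–exclusion this is Σ_{j=0}^{4} (−1)^j C(4,j)·(4−j)!.
Computing: 24 − 24 + 12 − 4 + 1 = 9.

9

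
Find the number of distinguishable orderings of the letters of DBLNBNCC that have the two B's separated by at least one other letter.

3780

There are 8!/(2!·2!·2!) = 5040 arrangements of DBLNBNCC in total.
Arrangements with the B's together: treat BB as one letter, giving (7)!/(2!·2!) = 1260.
Hence 5040 − 1260 = 3780.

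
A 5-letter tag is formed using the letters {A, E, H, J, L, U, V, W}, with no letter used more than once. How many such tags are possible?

6720

This is a permutation of 5 out of 8: P(8,5) = 8!/3!.
That product is 8 × 7 × 6 × 5 × 4 = 6720.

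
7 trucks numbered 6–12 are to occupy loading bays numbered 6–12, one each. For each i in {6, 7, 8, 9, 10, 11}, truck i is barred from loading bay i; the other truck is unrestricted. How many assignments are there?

2119

Let Aᵢ (for 6 ≤ i ≤ 11) be the placements that put truck i in its forbidden loading bay. Any j of these fix j positions, leaving (7−j)! ways to fill the rest, and there are C(6,j) ways to pick which j.
By inclusion–exclusion, the number of valid placements is Σ_{j=0}^{6} (−1)^j C(6,j)·(7−j)!.
Computing: 5040 − 4320 + 1800 − 480 + 90 − 12 + 1 = 2119.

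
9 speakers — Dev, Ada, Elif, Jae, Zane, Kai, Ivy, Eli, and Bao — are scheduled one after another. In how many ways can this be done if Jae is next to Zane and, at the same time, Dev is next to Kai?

Treat {Jae,Zane} as one block (2 orders) and {Dev,Kai} as another (2 orders).
That leaves 7 units to arrange: 2 × 2 × 7! = 4 × 5040 = 20160.

20160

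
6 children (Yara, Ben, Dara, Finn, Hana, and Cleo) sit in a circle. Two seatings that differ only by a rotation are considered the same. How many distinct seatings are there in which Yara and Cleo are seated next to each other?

Treat {Yara, Cleo} as one unit (2 internal orders) and seat the resulting 5 units around the table: (4)! circular arrangements.
So 2 × (4)! = 2 × 24 = 48.

48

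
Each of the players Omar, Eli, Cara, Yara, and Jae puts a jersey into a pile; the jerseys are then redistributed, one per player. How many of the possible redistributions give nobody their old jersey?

Count assignments avoiding every fixed point. For any j of the 5 players fixed to their old jersey, the other 5−j can be arranged in (5−j)! ways.
By inclusion–exclusion this is Σ_{j=0}^{5} (−1)^j C(5,j)·(5−j)!.
Computing: 120 − 120 + 60 − 20 + 5 − 1 = 44.

44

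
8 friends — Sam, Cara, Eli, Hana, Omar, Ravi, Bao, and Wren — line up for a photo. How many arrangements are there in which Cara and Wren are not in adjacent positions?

30240

There are 8! = 40320 arrangements in all. If Cara and Wren are adjacent, merging them into one block gives 2·(7)! = 10080 arrangements.
Complementary counting: 40320 − 10080 = 30240.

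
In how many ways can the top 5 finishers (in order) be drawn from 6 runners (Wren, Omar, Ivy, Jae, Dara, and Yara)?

There are 6 choices for 1st place, 5 for 2nd, and so on down to 2 for position 5.
That gives 6 × 5 × 4 × 3 × 2 = 720.

720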